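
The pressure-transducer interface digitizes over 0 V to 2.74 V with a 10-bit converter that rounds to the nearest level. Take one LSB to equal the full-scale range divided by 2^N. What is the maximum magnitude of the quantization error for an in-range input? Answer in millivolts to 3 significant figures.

1.34 mV

Range is 2.74 V.
One LSB is 2.74 V / 1024 = 2.6758 mV.
Worst-case error for round-to-nearest is half an LSB: 1.34 mV.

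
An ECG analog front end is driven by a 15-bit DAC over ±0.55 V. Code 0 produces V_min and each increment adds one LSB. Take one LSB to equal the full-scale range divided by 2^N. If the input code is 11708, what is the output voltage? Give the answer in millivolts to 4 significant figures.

-157.0 mV

Span: 0.55 V − (-0.55 V) = 1.1 V. LSB = 1.1 V / 2^15.
V_out = -0.55 + 11708 × (1.1/32768) V
      = -0.55 + 0.393030 = -0.156970 V.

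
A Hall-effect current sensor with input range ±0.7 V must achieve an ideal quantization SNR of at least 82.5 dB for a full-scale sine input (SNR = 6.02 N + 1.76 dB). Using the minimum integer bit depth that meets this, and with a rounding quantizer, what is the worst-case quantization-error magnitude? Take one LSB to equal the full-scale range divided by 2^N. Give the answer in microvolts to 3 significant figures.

42.7 µV

Span: 0.7 V − (-0.7 V) = 1.4 V.
Required N = ⌈(82.5 − 1.76)/6.02⌉ = ⌈13.412⌉ = 14.
Step size = 1.4/16384 V = 85.449 µV.
|e|_max = LSB/2 = 42.7 µV.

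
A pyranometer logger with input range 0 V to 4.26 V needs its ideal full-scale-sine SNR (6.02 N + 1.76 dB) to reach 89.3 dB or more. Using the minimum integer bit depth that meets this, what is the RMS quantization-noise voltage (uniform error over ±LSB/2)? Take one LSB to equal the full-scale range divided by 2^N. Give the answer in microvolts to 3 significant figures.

Range is 4.26 V.
Required N = ⌈(89.3 − 1.76)/6.02⌉ = ⌈14.542⌉ = 15.
LSB = 4.26 V ÷ 2^15 = 4.26/32768 V = 130.00 µV.
σ_q = LSB/√12 = 130.00 µV/3.4641 = 37.5 µV.

37.5 µV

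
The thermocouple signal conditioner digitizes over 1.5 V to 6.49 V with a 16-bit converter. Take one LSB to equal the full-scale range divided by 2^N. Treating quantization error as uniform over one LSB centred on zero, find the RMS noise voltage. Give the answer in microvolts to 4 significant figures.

The full-scale span is 6.49 − (1.5) = 4.99 V.
Step size = 4.99/65536 V = 76.1414 µV.
For a uniform distribution on [−LSB/2, +LSB/2], V_rms = LSB/√12 = 76.1414 µV/3.4641 = 21.98 µV.

21.98 µV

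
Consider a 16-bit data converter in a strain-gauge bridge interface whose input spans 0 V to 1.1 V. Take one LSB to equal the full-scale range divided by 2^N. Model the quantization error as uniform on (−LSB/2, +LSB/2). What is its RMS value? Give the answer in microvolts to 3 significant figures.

Span = 1.1 V.
LSB = 1.1 V / 2^16 = 16.785 µV.
V_rms = LSB/√12 = 16.785 µV / √12 = 4.85 µV.

4.85 µV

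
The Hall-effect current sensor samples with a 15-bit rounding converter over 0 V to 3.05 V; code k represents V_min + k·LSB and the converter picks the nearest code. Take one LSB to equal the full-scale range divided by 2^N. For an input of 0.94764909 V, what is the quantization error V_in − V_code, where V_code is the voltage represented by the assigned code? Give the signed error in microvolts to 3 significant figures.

+15.7 µV

Range is 3.05 V. LSB = 3.05 V / 2^15 ≈ 93.08 µV.
(V_in − V_min)/LSB = (0.94764909 − (0)) × 32768/3.05 = 10181.1690 → nearest code k = 10181.
V_code = V_min + k × range/2^15 = 0 + 10181 × 3.05/32768 = 0.94763336182 V.
Error = V_in − V_code = 0.94764909 − (0.94763336182) = +15.7 µV.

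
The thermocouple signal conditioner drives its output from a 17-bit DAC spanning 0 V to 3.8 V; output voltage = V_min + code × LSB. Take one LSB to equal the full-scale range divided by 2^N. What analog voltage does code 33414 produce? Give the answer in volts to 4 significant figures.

Full-scale range = 3.8 V. LSB = 3.8 V / 2^17.
V_out = 0 + 33414 × (3.8/131072) V
      = 0 V + 0.968729 V = 0.968729 V.

0.9687 V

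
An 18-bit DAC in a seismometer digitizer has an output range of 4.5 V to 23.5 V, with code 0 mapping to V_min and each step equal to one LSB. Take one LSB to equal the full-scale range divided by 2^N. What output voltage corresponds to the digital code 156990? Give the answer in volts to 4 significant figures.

15.88 V

Span: 23.5 V − (4.5 V) = 19 V. LSB = 19 V / 2^18.
V_out = V_min + code × LSB = 4.5 V + 156990 × 19 V / 262144
      = 4.5 + 11.3785 = 15.8785 V.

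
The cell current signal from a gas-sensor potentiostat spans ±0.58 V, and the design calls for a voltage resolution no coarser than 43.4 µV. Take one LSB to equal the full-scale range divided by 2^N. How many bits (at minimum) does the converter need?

15 bits

Full-scale range = 0.58 V − (-0.58 V) = 1.16 V.
Levels needed ≥ 1.16/43.4 µV = 26730. 2^15 = 32768 suffices, so N_min = 15.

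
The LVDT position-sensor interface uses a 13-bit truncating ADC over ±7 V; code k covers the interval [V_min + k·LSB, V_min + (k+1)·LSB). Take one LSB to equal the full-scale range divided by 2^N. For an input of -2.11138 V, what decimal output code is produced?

The full-scale span is 7 − (-7) = 14 V. LSB = 14 V / 2^13 ≈ 1.709 mV.
V_in − V_min = -2.11138 − (-7) = 4.88862 V.
Divide by LSB: 4.88862 × 8192/14 = 2860.5411.
Truncating gives code 2860.

2860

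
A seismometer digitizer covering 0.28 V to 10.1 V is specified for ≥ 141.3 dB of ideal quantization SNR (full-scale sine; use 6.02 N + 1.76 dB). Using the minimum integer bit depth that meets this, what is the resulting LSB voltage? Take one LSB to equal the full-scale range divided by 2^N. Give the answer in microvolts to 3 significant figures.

Span: 10.1 V − (0.28 V) = 9.82 V.
Required N = ⌈(141.3 − 1.76)/6.02⌉ = ⌈23.179⌉ = 24.
LSB = 9.82 V / 2^24 = 0.585 µV.

0.585 µV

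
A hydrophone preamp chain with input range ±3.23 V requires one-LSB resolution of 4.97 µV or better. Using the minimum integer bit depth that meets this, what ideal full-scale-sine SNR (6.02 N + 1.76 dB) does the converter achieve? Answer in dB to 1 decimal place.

Full-scale range = 3.23 V − (-3.23 V) = 6.46 V.
Levels needed ≥ 6.46/4.97 µV = 1.300e6. 2^21 = 2097152 suffices, so N_min = 21.
Ideal SNR at N = 21: 6.02·21 + 1.76 = 128.2 dB.

128.2 dB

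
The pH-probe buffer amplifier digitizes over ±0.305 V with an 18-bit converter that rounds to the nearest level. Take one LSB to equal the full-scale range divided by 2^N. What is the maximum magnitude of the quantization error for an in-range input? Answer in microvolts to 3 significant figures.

1.16 µV

Span: 0.305 V − (-0.305 V) = 0.61 V.
LSB = 0.61 V / 2^18 = 2.3270 µV.
|e|_max = LSB/2 = 1.16 µV.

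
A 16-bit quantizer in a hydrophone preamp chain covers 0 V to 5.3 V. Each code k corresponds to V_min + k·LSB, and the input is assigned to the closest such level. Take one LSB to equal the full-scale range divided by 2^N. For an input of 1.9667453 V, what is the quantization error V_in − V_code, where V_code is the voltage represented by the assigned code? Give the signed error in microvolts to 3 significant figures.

Range is 5.3 V. LSB = 5.3 V / 2^16 ≈ 80.87 µV.
(V_in − V_min)/LSB = (1.9667453 − (0)) × 65536/5.3 = 24319.3623 → nearest code k = 24319.
V_code = 0 + (24319/65536) × 5.3 = 1.9667160034 V.
Error = V_in − V_code = 1.9667453 − (1.9667160034) = +29.3 µV.

+29.3 µV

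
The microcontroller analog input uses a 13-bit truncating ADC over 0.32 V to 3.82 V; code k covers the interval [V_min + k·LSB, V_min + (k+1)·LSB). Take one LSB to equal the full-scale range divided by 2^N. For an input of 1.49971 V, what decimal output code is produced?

Span: 3.82 V − (0.32 V) = 3.5 V. LSB = 3.5 V / 2^13 ≈ 427.2 µV.
(V_in − V_min) × 2^13/range = (1.49971 − (0.32)) × 8192/3.5 = 2761.196.
Floor → code = 2761.

2761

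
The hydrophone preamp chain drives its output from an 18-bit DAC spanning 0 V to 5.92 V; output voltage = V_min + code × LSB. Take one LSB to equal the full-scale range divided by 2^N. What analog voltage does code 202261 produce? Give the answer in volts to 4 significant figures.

V_FS = 5.92 V. LSB = 5.92 V / 2^18.
V_out = 0 + 202261 × (5.92/262144) V
      = 0 + 4.56766 = 4.56766 V.

4.568 V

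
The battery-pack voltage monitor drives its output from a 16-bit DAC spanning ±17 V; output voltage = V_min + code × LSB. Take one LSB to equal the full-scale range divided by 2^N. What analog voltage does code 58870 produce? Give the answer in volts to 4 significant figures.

Range = 17 − (-17) = 34 V. LSB = 34 V / 2^16.
V_out = -17 + 58870 × (34/65536) V
      = -17 + 30.5417 = 13.5417 V.

13.54 V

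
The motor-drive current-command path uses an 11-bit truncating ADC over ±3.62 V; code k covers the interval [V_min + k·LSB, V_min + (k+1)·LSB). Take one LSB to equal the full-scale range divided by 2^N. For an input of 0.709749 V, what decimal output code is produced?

Full-scale range = 3.62 V − (-3.62 V) = 7.24 V. LSB = 7.24 V / 2^11 ≈ 3.535 mV.
code = ⌊(V_in − V_min)/LSB⌋ = ⌊(V_in − V_min) × 2^11 / range⌋
     = ⌊(0.709749 − (-3.62)) × 2048 / 7.24⌋ = ⌊4.329749 × 2048/7.24⌋
     = ⌊1224.769⌋ = 1224.

1224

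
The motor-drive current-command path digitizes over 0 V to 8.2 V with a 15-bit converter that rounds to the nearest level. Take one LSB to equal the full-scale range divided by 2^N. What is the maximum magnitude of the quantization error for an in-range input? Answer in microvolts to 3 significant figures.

Full-scale range = 8.2 V.
LSB = 8.2 V ÷ 2^15 = 8.2/32768 V = 250.24 µV.
Worst-case error for round-to-nearest is half an LSB: 125 µV.

125 µV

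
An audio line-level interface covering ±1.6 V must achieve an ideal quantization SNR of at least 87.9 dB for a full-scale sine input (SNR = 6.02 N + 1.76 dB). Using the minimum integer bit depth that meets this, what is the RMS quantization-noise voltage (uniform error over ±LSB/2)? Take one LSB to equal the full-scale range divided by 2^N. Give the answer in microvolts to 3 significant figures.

Range = 1.6 − (-1.6) = 3.2 V.
Solving 6.02 N ≥ 87.9 − 1.76: N ≥ 14.309. Round up → N = 15.
Step size = 3.2/32768 V = 97.656 µV.
σ_q = LSB/√12 = 97.656 µV/3.4641 = 28.2 µV.

28.2 µV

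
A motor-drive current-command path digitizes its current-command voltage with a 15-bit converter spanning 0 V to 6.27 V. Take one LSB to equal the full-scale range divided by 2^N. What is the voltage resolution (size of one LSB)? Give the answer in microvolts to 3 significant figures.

191 µV

Range is 6.27 V.
Number of codes = 2^15 = 32768.
One LSB is 6.27 V / 32768 = 191 µV.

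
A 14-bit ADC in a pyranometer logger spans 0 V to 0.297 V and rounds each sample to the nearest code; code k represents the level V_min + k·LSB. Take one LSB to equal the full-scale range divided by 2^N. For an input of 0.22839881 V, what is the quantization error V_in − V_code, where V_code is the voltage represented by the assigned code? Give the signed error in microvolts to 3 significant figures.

−6.95 µV

Span = 0.297 V. LSB = 0.297 V / 2^14 ≈ 18.13 µV.
(V_in − V_min)/LSB = (0.22839881 − (0)) × 16384/0.297 = 12599.6165 → nearest code k = 12600.
Reconstructed level: 0 + 12600 × 0.297/16384 V = 0.22840576172 V.
V_in − V_code = 0.22839881 − (0.22840576172) = −6.95 µV.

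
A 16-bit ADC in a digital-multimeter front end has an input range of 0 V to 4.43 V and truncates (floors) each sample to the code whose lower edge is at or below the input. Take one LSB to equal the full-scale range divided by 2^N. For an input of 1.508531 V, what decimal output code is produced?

Full-scale range = 4.43 V. LSB = 4.43 V / 2^16 ≈ 67.60 µV.
code = ⌊(V_in − V_min)/LSB⌋ = ⌊(V_in − V_min) × 2^16 / range⌋
     = ⌊(1.508531 − (0)) × 65536 / 4.43⌋ = ⌊1.508531 × 65536/4.43⌋
     = ⌊22316.724⌋ = 22316.

22316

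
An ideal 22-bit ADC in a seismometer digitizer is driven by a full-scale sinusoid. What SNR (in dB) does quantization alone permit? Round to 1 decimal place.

134.2 dB

Ideal quantization SNR: 6.02 × 22 + 1.76 dB = 134.2 dB.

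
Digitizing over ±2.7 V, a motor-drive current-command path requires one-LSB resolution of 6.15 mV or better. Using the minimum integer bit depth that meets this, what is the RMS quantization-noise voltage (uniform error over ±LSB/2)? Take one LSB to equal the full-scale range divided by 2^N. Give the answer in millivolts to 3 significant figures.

The full-scale span is 2.7 − (-2.7) = 5.4 V.
Need 2^N ≥ 5.4 V / 6.15 mV = 878.0 → N_min = 10.
LSB = 5.4 V / 2^10 = 5.2734 mV.
V_rms = LSB/√12 = 1.52 mV.

1.52 mV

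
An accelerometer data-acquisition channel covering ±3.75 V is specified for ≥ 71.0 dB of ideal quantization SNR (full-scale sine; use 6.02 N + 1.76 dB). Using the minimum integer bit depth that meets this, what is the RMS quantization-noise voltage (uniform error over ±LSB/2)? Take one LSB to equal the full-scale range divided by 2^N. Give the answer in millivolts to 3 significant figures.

0.529 mV

Span: 3.75 V − (-3.75 V) = 7.5 V.
Required N = ⌈(71.0 − 1.76)/6.02⌉ = ⌈11.502⌉ = 12.
Step size = 7.5/4096 V = 1.8311 mV.
V_rms = LSB/√12 = 0.529 mV.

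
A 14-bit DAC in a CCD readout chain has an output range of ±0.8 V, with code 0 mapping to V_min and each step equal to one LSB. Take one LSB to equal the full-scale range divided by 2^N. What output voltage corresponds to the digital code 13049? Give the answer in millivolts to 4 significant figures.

Span: 0.8 V − (-0.8 V) = 1.6 V. LSB = 1.6 V / 2^14.
Output = V_min + (13049/16384) × range = -0.8 + 0.796448 × 1.6 V
      = -0.8 + 1.27432 = 0.474316 V.

474.3 mV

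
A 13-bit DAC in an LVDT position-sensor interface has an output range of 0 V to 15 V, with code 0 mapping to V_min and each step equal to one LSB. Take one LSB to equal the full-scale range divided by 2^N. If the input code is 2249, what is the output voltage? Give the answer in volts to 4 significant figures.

Full-scale range = 15 V. LSB = 15 V / 2^13.
V_out = 0 + 2249 × (15/8192) V
      = 0 V + 4.11804 V = 4.11804 V.

4.118 V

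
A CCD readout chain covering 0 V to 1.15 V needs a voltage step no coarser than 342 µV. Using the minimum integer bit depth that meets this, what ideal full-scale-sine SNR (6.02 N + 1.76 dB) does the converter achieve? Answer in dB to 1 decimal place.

Span = 1.15 V.
1.15 V / 342 µV = 3363. Since 2^11 = 2048 and 2^12 = 4096, N = 12.
SNR = 6.02 × 12 + 1.76 = 74.00 dB.

74.0 dB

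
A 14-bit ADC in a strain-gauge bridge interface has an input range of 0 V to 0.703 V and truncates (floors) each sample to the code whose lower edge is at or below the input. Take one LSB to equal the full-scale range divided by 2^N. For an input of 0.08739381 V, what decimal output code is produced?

2036

Span = 0.703 V. LSB = 0.703 V / 2^14 ≈ 42.91 µV.
(V_in − V_min) × 2^14/range = (0.08739381 − (0)) × 16384/0.703 = 2036.785.
Floor → code = 2036.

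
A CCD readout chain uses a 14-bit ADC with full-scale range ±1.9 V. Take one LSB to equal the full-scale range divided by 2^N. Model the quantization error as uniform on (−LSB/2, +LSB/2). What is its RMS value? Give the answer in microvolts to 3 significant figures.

67.0 µV

Range = 1.9 − (-1.9) = 3.8 V.
Step size = 3.8/16384 V = 231.93 µV.
V_rms = LSB/√12 = 231.93 µV / √12 = 67.0 µV.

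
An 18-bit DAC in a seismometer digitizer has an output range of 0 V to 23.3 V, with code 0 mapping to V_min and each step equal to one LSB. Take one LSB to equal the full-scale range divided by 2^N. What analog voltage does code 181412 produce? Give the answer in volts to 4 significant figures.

V_FS = 23.3 V. LSB = 23.3 V / 2^18.
Output = V_min + (181412/262144) × range = 0 + 0.692032 × 23.3 V
      = 0 + 16.1243 = 16.1243 V.

16.12 V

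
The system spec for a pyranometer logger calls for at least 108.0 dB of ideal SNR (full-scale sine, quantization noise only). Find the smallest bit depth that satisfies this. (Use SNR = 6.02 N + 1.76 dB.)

18 bits

Required N = ⌈(108.0 − 1.76)/6.02⌉ = ⌈17.648⌉ = 18.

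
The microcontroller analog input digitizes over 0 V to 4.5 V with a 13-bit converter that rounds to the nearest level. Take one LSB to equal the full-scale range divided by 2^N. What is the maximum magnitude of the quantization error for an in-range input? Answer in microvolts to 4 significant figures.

274.7 µV

Range is 4.5 V.
LSB = 4.5 V ÷ 2^13 = 4.5/8192 V = 0.549316 mV.
Worst-case error for round-to-nearest is half an LSB: 274.7 µV.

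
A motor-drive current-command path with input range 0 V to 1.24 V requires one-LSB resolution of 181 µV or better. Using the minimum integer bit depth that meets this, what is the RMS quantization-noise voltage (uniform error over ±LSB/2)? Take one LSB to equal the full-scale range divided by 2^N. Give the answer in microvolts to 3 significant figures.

43.7 µV

V_FS = 1.24 V.
Need 2^N ≥ 1.24 V / 181 µV = 6851 → N_min = 13.
Step size = 1.24/8192 V = 151.37 µV.
σ_q = LSB/√12 = 151.37 µV/3.4641 = 43.7 µV.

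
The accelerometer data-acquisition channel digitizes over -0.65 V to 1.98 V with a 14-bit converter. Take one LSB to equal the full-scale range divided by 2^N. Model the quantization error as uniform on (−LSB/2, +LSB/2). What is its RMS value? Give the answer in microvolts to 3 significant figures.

Range = 1.98 − (-0.65) = 2.63 V.
LSB = 2.63 V / 2^14 = 160.52 µV.
RMS of a uniform error over width LSB is LSB/√12 = 46.3 µV.

46.3 µV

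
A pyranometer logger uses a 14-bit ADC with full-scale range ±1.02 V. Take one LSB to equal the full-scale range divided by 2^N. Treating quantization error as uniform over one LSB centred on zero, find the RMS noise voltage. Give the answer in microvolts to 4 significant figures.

The full-scale span is 1.02 − (-1.02) = 2.04 V.
LSB = 2.04 V ÷ 2^14 = 2.04/16384 V = 124.512 µV.
V_rms = LSB/√12 = 124.512 µV / √12 = 35.94 µV.

35.94 µV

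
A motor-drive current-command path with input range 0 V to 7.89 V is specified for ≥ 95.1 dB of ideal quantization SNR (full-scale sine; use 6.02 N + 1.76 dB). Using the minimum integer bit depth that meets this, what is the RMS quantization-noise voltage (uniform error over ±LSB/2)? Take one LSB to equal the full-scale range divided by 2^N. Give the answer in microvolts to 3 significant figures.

34.8 µV

Range is 7.89 V.
Required N = ⌈(95.1 − 1.76)/6.02⌉ = ⌈15.505⌉ = 16.
Step size = 7.89/65536 V = 120.39 µV.
RMS noise = LSB/√12 = 34.8 µV.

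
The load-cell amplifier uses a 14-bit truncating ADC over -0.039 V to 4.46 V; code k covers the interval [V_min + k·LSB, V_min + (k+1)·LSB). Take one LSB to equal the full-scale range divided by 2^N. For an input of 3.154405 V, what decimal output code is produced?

11629

Range = 4.46 − (-0.039) = 4.499 V. LSB = 4.499 V / 2^14 ≈ 274.6 µV.
V_in − V_min = 3.154405 − (-0.039) = 3.193405 V.
Divide by LSB: 3.193405 × 16384/4.499 = 11629.4171.
Truncating gives code 11629.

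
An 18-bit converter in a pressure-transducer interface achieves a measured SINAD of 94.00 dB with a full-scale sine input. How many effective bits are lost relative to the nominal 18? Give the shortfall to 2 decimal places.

N_eff = (94.00 − 1.76)/6.02 = 15.3223 bits.
18 − 15.3223 = 2.68 bits below nominal.

2.68 bits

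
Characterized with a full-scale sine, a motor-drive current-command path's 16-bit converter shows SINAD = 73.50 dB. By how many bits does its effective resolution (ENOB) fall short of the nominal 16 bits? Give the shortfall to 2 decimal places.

N_eff = (73.50 − 1.76)/6.02 = 11.9169 bits.
16 − 11.9169 = 4.08 bits below nominal.

4.08 bits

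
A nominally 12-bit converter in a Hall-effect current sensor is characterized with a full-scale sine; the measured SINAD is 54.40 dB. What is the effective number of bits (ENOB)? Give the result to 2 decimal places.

8.74 bits

ENOB = (SINAD − 1.76) / 6.02 = (54.40 − 1.76) / 6.02 = 52.64 / 6.02 = 8.7442.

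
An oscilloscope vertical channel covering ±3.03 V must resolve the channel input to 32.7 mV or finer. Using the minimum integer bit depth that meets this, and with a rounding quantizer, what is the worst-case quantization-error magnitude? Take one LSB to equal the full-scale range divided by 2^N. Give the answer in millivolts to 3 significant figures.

The full-scale span is 3.03 − (-3.03) = 6.06 V.
Required number of levels: 6.06/32.7 mV = 185.32; smallest N with 2^N ≥ that is 8.
LSB = 6.06 V / 2^8 = 23.672 mV.
Half an LSB is 11.8 mV.

11.8 mV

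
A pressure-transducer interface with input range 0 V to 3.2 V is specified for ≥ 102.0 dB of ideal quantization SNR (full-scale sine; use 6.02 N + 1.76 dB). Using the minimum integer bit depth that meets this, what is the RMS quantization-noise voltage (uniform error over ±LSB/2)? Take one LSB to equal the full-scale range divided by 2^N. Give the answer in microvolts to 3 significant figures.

7.05 µV

V_FS = 3.2 V.
6.02 N + 1.76 ≥ 102.0 gives N ≥ 16.651, so the minimum integer is 17.
One LSB is 3.2 V / 131072 = 24.414 µV.
V_rms = LSB/√12 = 7.05 µV.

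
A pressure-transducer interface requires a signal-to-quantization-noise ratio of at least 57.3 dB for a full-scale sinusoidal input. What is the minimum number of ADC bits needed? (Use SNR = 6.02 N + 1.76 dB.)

10 bits

Solving 6.02 N ≥ 57.3 − 1.76: N ≥ 9.226. Round up → N = 10.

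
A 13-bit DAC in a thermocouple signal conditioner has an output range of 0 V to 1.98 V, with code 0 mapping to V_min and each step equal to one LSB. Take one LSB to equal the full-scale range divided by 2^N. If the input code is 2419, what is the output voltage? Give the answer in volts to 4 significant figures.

Span = 1.98 V. LSB = 1.98 V / 2^13.
V_out = V_min + code × LSB = 0 V + 2419 × 1.98 V / 8192
      = 0 V + 0.584670 V = 0.584670 V.

0.5847 V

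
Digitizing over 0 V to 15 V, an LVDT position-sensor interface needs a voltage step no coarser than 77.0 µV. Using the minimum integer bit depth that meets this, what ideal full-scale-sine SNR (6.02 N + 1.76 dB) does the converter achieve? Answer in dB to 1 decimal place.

Full-scale range = 15 V.
Levels needed ≥ 15/77.0 µV = 194800. 2^18 = 262144 suffices, so N_min = 18.
Ideal SNR at N = 18: 6.02·18 + 1.76 = 110.1 dB.

110.1 dB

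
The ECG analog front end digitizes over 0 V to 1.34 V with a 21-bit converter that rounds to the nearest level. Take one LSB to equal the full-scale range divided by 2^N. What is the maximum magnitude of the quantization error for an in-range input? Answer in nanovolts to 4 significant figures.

319.5 nV

V_FS = 1.34 V.
One LSB is 1.34 V / 2097152 = 0.638962 µV.
A rounding quantizer has |error| ≤ LSB/2 = 319.5 nV.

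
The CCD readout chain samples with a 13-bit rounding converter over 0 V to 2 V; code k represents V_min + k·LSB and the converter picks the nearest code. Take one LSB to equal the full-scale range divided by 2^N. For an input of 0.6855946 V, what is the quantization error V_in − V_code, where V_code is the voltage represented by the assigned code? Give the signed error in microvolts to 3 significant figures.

Span = 2 V. LSB = 2 V / 2^13 ≈ 244.1 µV.
(0.6855946 − (0)) / LSB = 0.6855946 × 8192/2 = 2808.1955. Nearest integer: k = 2808.
Reconstructed level: 0 + 2808 × 2/8192 V = 0.6855468750 V.
Error = V_in − V_code = 0.6855946 − (0.6855468750) = +47.7 µV.

+47.7 µV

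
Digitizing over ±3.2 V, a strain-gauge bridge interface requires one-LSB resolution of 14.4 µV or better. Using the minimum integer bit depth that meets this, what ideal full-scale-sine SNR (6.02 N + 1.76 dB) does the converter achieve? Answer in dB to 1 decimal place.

Span: 3.2 V − (-3.2 V) = 6.4 V.
Required number of levels: 6.4/14.4 µV = 444440; smallest N with 2^N ≥ that is 19.
SNR = 6.02 × 19 + 1.76 = 116.14 dB.

116.1 dB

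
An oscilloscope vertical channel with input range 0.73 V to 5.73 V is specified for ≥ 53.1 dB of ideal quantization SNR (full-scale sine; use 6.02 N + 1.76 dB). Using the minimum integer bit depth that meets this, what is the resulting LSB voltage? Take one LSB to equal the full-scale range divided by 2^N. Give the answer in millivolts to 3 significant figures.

The full-scale span is 5.73 − (0.73) = 5 V.
N ≥ (53.1 − 1.76)/6.02 = 8.528 → N_min = 9.
LSB = 5 V ÷ 2^9 = 5/512 V = 9.77 mV.

9.77 mV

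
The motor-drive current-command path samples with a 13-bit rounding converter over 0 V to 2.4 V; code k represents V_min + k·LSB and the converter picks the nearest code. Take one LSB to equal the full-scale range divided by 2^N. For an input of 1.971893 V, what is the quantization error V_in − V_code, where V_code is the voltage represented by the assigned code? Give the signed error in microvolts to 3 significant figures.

−79.7 µV

Range is 2.4 V. LSB = 2.4 V / 2^13 ≈ 293.0 µV.
(V_in − V_min)/LSB = (1.971893 − (0)) × 8192/2.4 = 6730.7281 → nearest code k = 6731.
Reconstructed level: 0 + 6731 × 2.4/8192 V = 1.971972656 V.
Error = V_in − V_code = 1.971893 − (1.971972656) = −79.7 µV.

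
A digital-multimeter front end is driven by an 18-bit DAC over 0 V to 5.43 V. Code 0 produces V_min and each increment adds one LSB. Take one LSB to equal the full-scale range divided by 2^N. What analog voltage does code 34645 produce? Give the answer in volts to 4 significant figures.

V_FS = 5.43 V. LSB = 5.43 V / 2^18.
V_out = V_min + code × LSB = 0 V + 34645 × 5.43 V / 262144
      = 0 V + 0.717630 V = 0.717630 V.

0.7176 V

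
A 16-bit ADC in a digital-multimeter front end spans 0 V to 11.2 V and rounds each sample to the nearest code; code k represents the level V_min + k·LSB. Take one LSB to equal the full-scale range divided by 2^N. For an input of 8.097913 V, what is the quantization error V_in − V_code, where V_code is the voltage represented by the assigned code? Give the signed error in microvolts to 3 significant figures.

+61.4 µV

V_FS = 11.2 V. LSB = 11.2 V / 2^16 ≈ 170.9 µV.
(V_in − V_min)/LSB = (8.097913 − (0)) × 65536/11.2 = 47384.3595 → nearest code k = 47384.
Reconstructed level: 0 + 47384 × 11.2/65536 V = 8.0978515625 V.
V_in − V_code = 8.097913 − (8.0978515625) = +61.4 µV.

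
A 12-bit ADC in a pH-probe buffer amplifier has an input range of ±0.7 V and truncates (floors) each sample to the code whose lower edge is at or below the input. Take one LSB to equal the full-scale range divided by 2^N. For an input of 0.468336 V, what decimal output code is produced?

3418

Span: 0.7 V − (-0.7 V) = 1.4 V. LSB = 1.4 V / 2^12 ≈ 341.8 µV.
(V_in − V_min) × 2^12/range = (0.468336 − (-0.7)) × 4096/1.4 = 3418.217.
Floor → code = 3418.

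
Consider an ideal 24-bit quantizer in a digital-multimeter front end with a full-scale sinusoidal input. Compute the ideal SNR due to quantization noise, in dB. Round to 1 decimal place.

146.2 dB

SNR = 6.02·24 + 1.76 = 146.24 dB.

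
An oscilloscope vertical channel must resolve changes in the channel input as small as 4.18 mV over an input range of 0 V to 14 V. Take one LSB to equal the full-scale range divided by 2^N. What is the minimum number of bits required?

12 bits

Range is 14 V.
Need 2^N ≥ 14 V / 4.18 mV = 3349 → N_min = 12.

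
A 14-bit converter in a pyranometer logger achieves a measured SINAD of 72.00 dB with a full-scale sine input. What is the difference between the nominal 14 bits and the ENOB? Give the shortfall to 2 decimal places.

2.33 bits

Effective bits = (72.00 − 1.76)/6.02 = 11.6678.
Shortfall = 14 − 11.6678 = 2.3322 bits.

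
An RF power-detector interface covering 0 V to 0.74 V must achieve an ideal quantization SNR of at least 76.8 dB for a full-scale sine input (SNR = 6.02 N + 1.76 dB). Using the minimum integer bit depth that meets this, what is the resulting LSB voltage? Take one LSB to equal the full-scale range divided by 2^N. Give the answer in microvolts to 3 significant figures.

V_FS = 0.74 V.
Required N = ⌈(76.8 − 1.76)/6.02⌉ = ⌈12.465⌉ = 13.
Step size = 0.74/8192 V = 90.3 µV.

90.3 µV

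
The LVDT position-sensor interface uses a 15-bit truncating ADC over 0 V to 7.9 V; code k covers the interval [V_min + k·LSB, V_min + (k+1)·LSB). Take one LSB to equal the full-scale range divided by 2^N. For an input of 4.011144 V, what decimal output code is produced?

Full-scale range = 7.9 V. LSB = 7.9 V / 2^15 ≈ 241.1 µV.
(V_in − V_min) × 2^15/range = (4.011144 − (0)) × 32768/7.9 = 16637.616.
Floor → code = 16637.

16637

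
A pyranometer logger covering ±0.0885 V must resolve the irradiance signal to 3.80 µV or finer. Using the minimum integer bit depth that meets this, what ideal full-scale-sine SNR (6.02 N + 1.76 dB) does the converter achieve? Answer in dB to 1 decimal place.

The full-scale span is 0.0885 − (-0.0885) = 0.177 V.
Levels needed ≥ 0.177/3.80 µV = 46580. 2^16 = 65536 suffices, so N_min = 16.
SNR = 6.02 × 16 + 1.76 = 98.08 dB.

98.1 dB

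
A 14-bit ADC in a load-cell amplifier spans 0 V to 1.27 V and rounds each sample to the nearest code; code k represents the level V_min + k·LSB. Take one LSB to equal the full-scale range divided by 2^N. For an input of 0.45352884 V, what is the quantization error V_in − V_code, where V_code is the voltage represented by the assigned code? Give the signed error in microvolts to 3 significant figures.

−9.37 µV

Span = 1.27 V. LSB = 1.27 V / 2^14 ≈ 77.51 µV.
Position in LSBs: (0.45352884 − (0)) × 16384/1.27 = 5850.8791; rounding gives k = 5851.
Reconstructed level: 0 + 5851 × 1.27/16384 V = 0.45353820801 V.
e = 0.45352884 − (0.45353820801) = −9.37 µV.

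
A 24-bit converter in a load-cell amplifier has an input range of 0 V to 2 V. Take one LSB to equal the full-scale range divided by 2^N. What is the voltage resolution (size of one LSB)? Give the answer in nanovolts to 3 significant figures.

Full-scale range = 2 V.
Number of codes = 2^24 = 16777216.
One LSB is 2 V / 16777216 = 119 nV.

119 nV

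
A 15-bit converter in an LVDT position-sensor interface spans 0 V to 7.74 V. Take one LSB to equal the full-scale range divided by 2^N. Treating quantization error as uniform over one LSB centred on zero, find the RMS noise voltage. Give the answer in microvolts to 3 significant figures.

68.2 µV

V_FS = 7.74 V.
Step size = 7.74/32768 V = 236.21 µV.
For a uniform distribution on [−LSB/2, +LSB/2], V_rms = LSB/√12 = 236.21 µV/3.4641 = 68.2 µV.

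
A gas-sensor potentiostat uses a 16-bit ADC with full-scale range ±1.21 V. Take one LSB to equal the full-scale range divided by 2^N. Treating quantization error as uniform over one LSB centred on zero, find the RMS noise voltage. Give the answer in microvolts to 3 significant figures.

10.7 µV

Span: 1.21 V − (-1.21 V) = 2.42 V.
Step size = 2.42/65536 V = 36.926 µV.
RMS of a uniform error over width LSB is LSB/√12 = 10.7 µV.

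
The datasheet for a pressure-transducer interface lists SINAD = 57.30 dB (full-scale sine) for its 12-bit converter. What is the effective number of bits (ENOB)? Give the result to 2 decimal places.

ENOB = (57.30 − 1.76)/6.02 = 9.2259 bits.

9.23 bits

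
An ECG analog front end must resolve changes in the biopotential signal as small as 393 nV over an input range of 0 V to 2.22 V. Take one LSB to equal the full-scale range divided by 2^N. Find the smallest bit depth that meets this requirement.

Full-scale range = 2.22 V.
Levels needed ≥ 2.22/393 nV = 5.649e6. 2^23 = 8388608 suffices, so N_min = 23.

23 bits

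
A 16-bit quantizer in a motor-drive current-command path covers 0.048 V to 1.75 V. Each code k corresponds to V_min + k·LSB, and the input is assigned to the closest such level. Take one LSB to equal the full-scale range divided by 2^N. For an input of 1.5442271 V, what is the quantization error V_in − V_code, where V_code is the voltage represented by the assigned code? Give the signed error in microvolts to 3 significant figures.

−8.95 µV

Full-scale range = 1.75 V − (0.048 V) = 1.702 V. LSB = 1.702 V / 2^16 ≈ 25.97 µV.
(1.5442271 − (0.048)) / LSB = 1.4962271 × 65536/1.702 = 57612.6552. Nearest integer: k = 57613.
V_code = V_min + k × range/2^16 = 0.048 + 57613 × 1.702/65536 = 1.5442360535 V.
e = 1.5442271 − (1.5442360535) = −8.95 µV.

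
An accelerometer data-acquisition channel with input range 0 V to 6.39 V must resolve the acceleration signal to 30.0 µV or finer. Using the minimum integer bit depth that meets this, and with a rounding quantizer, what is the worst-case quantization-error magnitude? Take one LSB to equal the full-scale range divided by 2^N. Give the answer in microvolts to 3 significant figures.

12.2 µV

V_FS = 6.39 V.
Levels needed ≥ 6.39/30.0 µV = 213000. 2^18 = 262144 suffices, so N_min = 18.
Step size = 6.39/262144 V = 24.376 µV.
Half an LSB is 12.2 µV.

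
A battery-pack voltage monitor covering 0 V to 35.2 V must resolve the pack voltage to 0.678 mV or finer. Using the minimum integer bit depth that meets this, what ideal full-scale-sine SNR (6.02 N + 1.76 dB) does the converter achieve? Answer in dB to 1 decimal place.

98.1 dB

V_FS = 35.2 V.
35.2 V / 0.678 mV = 51920. Since 2^15 = 32768 and 2^16 = 65536, N = 16.
6.02(16) + 1.76 = 98.08 dB.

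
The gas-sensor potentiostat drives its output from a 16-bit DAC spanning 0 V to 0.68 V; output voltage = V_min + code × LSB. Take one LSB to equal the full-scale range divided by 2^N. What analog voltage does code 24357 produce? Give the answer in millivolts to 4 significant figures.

252.7 mV

V_FS = 0.68 V. LSB = 0.68 V / 2^16.
Output = V_min + (24357/65536) × range = 0 + 0.371658 × 0.68 V
      = 0 + 0.252728 = 0.252728 V.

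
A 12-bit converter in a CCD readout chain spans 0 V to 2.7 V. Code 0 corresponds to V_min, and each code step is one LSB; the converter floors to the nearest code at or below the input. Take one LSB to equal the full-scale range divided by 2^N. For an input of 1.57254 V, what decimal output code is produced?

Span = 2.7 V. LSB = 2.7 V / 2^12 ≈ 0.6592 mV.
V_in − V_min = 1.57254 − (0) = 1.57254 V.
Divide by LSB: 1.57254 × 4096/2.7 = 2385.6014.
Truncating gives code 2385.

2385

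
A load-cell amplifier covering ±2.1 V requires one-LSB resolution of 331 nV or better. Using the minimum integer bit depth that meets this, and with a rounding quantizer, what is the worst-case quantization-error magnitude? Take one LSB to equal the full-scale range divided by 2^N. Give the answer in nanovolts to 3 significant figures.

125 nV

Span: 2.1 V − (-2.1 V) = 4.2 V.
4.2 V / 331 nV = 1.269e7. Since 2^23 = 8388608 and 2^24 = 16777216, N = 24.
LSB = 4.2 V / 2^24 = 250.34 nV.
Half an LSB is 125 nV.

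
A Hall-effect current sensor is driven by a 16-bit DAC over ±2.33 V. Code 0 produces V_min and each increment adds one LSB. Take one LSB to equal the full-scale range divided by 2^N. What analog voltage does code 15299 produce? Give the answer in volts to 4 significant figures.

Range = 2.33 − (-2.33) = 4.66 V. LSB = 4.66 V / 2^16.
V_out = V_min + code × LSB = -2.33 V + 15299 × 4.66 V / 65536
      = -2.33 + 1.08785 = -1.24215 V.

-1.242 V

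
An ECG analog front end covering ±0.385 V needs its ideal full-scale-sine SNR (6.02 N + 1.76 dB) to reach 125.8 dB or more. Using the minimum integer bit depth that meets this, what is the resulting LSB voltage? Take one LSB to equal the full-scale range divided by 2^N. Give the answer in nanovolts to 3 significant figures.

367 nV

Full-scale range = 0.385 V − (-0.385 V) = 0.77 V.
Required N = ⌈(125.8 − 1.76)/6.02⌉ = ⌈20.605⌉ = 21.
LSB = 0.77 V / 2^21 = 367 nV.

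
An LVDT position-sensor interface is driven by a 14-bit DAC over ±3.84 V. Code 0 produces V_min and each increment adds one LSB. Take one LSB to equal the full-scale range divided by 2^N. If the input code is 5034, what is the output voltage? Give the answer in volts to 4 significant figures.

Span: 3.84 V − (-3.84 V) = 7.68 V. LSB = 7.68 V / 2^14.
V_out = -3.84 + 5034 × (7.68/16384) V
      = -3.84 V + 2.35969 V = -1.48031 V.

-1.480 V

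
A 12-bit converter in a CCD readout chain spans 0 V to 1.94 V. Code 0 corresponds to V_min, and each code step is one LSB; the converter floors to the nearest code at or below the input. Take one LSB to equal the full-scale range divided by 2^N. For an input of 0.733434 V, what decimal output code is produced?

1548

Span = 1.94 V. LSB = 1.94 V / 2^12 ≈ 473.6 µV.
code = ⌊(V_in − V_min)/LSB⌋ = ⌊(V_in − V_min) × 2^12 / range⌋
     = ⌊(0.733434 − (0)) × 4096 / 1.94⌋ = ⌊0.733434 × 4096/1.94⌋
     = ⌊1548.529⌋ = 1548.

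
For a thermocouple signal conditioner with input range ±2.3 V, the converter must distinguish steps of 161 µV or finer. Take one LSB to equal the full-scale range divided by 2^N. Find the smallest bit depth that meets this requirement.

Span: 2.3 V − (-2.3 V) = 4.6 V.
Required number of levels: 4.6/161 µV = 28571; smallest N with 2^N ≥ that is 15.

15 bits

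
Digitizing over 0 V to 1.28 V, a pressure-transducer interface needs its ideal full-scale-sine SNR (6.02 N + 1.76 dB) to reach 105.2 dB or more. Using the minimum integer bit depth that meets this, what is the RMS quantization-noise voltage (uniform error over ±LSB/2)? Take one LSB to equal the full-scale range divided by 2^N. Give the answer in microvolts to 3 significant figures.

Full-scale range = 1.28 V.
Solving 6.02 N ≥ 105.2 − 1.76: N ≥ 17.183. Round up → N = 18.
LSB = 1.28 V / 2^18 = 4.8828 µV.
RMS noise = LSB/√12 = 1.41 µV.

1.41 µV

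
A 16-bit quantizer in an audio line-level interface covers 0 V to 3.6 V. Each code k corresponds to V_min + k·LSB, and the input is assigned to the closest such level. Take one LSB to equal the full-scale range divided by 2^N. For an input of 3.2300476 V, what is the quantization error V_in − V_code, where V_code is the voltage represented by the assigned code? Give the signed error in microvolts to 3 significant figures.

+12.2 µV

Range is 3.6 V. LSB = 3.6 V / 2^16 ≈ 54.93 µV.
Position in LSBs: (3.2300476 − (0)) × 65536/3.6 = 58801.2221; rounding gives k = 58801.
Reconstructed level: 0 + 58801 × 3.6/65536 V = 3.2300354004 V.
e = 3.2300476 − (3.2300354004) = +12.2 µV.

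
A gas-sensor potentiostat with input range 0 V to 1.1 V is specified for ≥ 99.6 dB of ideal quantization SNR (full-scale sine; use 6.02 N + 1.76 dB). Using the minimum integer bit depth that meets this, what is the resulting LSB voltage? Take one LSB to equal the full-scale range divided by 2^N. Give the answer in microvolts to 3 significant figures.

8.39 µV

Range is 1.1 V.
6.02 N + 1.76 ≥ 99.6 gives N ≥ 16.252, so the minimum integer is 17.
One LSB is 1.1 V / 131072 = 8.39 µV.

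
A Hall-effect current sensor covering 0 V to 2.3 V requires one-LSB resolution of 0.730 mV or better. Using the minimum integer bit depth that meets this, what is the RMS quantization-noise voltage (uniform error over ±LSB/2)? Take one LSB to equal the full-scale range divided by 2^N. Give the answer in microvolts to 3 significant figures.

162 µV

V_FS = 2.3 V.
Levels needed ≥ 2.3/0.730 mV = 3151. 2^12 = 4096 suffices, so N_min = 12.
LSB = 2.3 V / 2^12 = 0.56152 mV.
V_rms = LSB/√12 = 162 µV.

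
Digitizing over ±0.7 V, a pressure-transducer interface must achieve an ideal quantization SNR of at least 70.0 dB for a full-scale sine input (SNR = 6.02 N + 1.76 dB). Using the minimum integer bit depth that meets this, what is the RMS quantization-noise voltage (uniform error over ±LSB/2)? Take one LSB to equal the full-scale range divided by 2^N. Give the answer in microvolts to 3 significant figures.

Span: 0.7 V − (-0.7 V) = 1.4 V.
Required N = ⌈(70.0 − 1.76)/6.02⌉ = ⌈11.336⌉ = 12.
Step size = 1.4/4096 V = 341.80 µV.
RMS noise = LSB/√12 = 98.7 µV.

98.7 µV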